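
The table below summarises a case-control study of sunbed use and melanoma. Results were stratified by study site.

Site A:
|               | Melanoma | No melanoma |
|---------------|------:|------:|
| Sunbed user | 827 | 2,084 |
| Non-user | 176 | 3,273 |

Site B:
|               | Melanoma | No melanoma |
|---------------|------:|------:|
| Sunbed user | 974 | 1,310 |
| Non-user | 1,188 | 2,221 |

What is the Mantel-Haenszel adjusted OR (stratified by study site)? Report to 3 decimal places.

OR_MH = Σ(aᵢdᵢ/nᵢ) / Σ(bᵢcᵢ/nᵢ), where nᵢ is the stratum total.
Stratum 1 (Site A): n = 6360; a·d/n = 827·3273/6360 = 425.5929; b·c/n = 2084·176/6360 = 57.6704
Stratum 2 (Site B): n = 5693; a·d/n = 974·2221/5693 = 379.9849; b·c/n = 1310·1188/5693 = 273.3673
OR_MH = (425.5929 + 379.9849) / (57.6704 + 273.3673) = 805.5778 / 331.0377 = 2.43349

2.433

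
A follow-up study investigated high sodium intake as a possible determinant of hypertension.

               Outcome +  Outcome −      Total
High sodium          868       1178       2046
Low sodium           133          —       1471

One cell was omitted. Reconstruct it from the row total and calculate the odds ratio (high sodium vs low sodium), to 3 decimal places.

7.413

The missing cell is in the unexposed row: 1471 − 133 = 1338.
So a = 868, b = 1178, c = 133, d = 1338.
OR = (a·d)/(b·c) = (868 × 1338) / (1178 × 133) = 1161384 / 156674 = 7.41274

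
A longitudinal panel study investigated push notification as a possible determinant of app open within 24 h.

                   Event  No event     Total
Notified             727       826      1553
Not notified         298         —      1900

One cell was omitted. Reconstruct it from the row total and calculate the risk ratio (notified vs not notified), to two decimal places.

The missing cell is in the unexposed row: 1900 − 298 = 1602.
So a = 727, b = 826, c = 298, d = 1602.
RR = [a/(a+b)] / [c/(c+d)] = (727/1553) / (298/1900) = 0.46813/0.15684 = 2.98470

2.98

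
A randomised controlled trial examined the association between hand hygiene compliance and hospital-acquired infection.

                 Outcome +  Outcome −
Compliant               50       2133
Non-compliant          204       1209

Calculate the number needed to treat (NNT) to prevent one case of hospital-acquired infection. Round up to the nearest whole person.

9

Risk in treated group = 50/2183 = 0.02290; risk in control = 204/1413 = 0.14437.
Absolute risk reduction = 0.14437 − 0.02290 = 0.12147
NNT = 1 / ARR = 1 / 0.12147 = 8.233 → round up → 9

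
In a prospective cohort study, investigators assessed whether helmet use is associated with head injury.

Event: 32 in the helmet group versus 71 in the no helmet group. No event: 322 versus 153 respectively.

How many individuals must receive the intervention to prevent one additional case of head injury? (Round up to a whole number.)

Risk in treated group = 32/354 = 0.09040; risk in control = 71/224 = 0.31696.
Absolute risk reduction = 0.31696 − 0.09040 = 0.22657
NNT = 1 / ARR = 1 / 0.22657 = 4.414 → round up → 5

5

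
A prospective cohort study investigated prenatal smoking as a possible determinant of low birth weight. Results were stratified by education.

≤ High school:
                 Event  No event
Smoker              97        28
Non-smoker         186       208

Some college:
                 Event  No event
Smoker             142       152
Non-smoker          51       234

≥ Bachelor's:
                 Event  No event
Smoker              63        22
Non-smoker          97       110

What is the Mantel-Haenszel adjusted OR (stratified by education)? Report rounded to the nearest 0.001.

3.905

OR_MH = Σ(aᵢdᵢ/nᵢ) / Σ(bᵢcᵢ/nᵢ), where nᵢ is the stratum total.
Stratum 1 (≤ High school): n = 519; a·d/n = 97·208/519 = 38.8748; b·c/n = 28·186/519 = 10.0347
Stratum 2 (Some college): n = 579; a·d/n = 142·234/579 = 57.3886; b·c/n = 152·51/579 = 13.3886
Stratum 3 (≥ Bachelor's): n = 292; a·d/n = 63·110/292 = 23.7329; b·c/n = 22·97/292 = 7.3082
OR_MH = (38.8748 + 57.3886 + 23.7329) / (10.0347 + 13.3886 + 7.3082) = 119.9962 / 30.7315 = 3.90467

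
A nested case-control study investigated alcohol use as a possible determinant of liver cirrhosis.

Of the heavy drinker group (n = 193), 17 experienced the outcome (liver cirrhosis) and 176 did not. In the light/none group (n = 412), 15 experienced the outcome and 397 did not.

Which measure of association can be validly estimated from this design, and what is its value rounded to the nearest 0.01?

From the description: a = 17, b = 176, c = 15, d = 397.
This is a nested case-control study: participants were sampled on outcome status, so risks in the source population cannot be estimated directly — relative risk is not valid here. The odds ratio is the appropriate measure.
OR = (a·d)/(b·c) = (17 × 397) / (176 × 15) = 6749 / 2640 = 2.55644

2.56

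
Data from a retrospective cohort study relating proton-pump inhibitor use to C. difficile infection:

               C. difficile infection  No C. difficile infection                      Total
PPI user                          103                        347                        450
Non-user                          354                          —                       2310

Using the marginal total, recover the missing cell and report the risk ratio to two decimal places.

1.49

The missing cell is in the unexposed row: 2310 − 354 = 1956.
So a = 103, b = 347, c = 354, d = 1956.
RR = [a/(a+b)] / [c/(c+d)] = (103/450) / (354/2310) = 0.22889/0.15325 = 1.49360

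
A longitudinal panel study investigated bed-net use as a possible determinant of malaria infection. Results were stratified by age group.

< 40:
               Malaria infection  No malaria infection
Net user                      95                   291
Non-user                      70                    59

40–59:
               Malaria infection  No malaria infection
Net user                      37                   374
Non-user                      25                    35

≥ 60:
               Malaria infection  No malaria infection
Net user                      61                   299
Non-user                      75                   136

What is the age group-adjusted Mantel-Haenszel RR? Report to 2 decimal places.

0.42

RR_MH = Σ(aᵢ·n₀ᵢ/nᵢ) / Σ(cᵢ·n₁ᵢ/nᵢ), with n₁ᵢ = aᵢ+bᵢ (exposed), n₀ᵢ = cᵢ+dᵢ (unexposed), nᵢ = n₁ᵢ+n₀ᵢ.
Stratum 1 (< 40): n₁ = 386, n₀ = 129, n = 515; a·n₀/n = 95·129/515 = 23.7961; c·n₁/n = 70·386/515 = 52.4660
Stratum 2 (40–59): n₁ = 411, n₀ = 60, n = 471; a·n₀/n = 37·60/471 = 4.7134; c·n₁/n = 25·411/471 = 21.8153
Stratum 3 (≥ 60): n₁ = 360, n₀ = 211, n = 571; a·n₀/n = 61·211/571 = 22.5412; c·n₁/n = 75·360/571 = 47.2855
RR_MH = (23.7961 + 4.7134 + 22.5412) / (52.4660 + 21.8153 + 47.2855) = 51.0506 / 121.5668 = 0.41994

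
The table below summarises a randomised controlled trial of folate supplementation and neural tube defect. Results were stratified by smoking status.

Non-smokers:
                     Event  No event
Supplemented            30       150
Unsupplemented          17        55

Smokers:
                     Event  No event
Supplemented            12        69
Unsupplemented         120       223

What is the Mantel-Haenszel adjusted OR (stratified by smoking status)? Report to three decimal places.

0.434

OR_MH = Σ(aᵢdᵢ/nᵢ) / Σ(bᵢcᵢ/nᵢ), where nᵢ is the stratum total.
Stratum 1 (Non-smokers): n = 252; a·d/n = 30·55/252 = 6.5476; b·c/n = 150·17/252 = 10.1190
Stratum 2 (Smokers): n = 424; a·d/n = 12·223/424 = 6.3113; b·c/n = 69·120/424 = 19.5283
OR_MH = (6.5476 + 6.3113) / (10.1190 + 19.5283) = 12.8589 / 29.6473 = 0.43373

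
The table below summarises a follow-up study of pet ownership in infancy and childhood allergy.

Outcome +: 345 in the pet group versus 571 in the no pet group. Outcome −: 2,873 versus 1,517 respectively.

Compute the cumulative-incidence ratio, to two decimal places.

From the description: a = 345, b = 2873, c = 571, d = 1517.
Risk in exposed = 345/3218 = 0.10721; risk in unexposed = 571/2088 = 0.27347.
RR = 0.10721 / 0.27347 = 0.39204
The risk is 61% lower among the exposed than among the unexposed.

0.39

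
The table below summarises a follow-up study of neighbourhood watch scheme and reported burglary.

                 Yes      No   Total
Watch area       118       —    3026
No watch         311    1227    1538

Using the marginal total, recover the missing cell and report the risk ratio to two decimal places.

0.19

The missing cell is in the exposed row: 3026 − 118 = 2908.
So a = 118, b = 2908, c = 311, d = 1227.
RR = [a/(a+b)] / [c/(c+d)] = (118/3026) / (311/1538) = 0.03900/0.20221 = 0.19285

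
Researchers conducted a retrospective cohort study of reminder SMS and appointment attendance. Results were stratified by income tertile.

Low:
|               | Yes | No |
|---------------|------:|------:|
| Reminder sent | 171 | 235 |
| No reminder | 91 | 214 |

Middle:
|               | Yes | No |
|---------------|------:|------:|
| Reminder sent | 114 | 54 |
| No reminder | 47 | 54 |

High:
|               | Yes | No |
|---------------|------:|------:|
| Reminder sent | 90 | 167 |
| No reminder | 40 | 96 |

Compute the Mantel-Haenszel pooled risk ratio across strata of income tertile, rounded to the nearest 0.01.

1.37

RR_MH = Σ(aᵢ·n₀ᵢ/nᵢ) / Σ(cᵢ·n₁ᵢ/nᵢ), with n₁ᵢ = aᵢ+bᵢ (exposed), n₀ᵢ = cᵢ+dᵢ (unexposed), nᵢ = n₁ᵢ+n₀ᵢ.
Stratum 1 (Low): n₁ = 406, n₀ = 305, n = 711; a·n₀/n = 171·305/711 = 73.3544; c·n₁/n = 91·406/711 = 51.9634
Stratum 2 (Middle): n₁ = 168, n₀ = 101, n = 269; a·n₀/n = 114·101/269 = 42.8030; c·n₁/n = 47·168/269 = 29.3532
Stratum 3 (High): n₁ = 257, n₀ = 136, n = 393; a·n₀/n = 90·136/393 = 31.1450; c·n₁/n = 40·257/393 = 26.1578
RR_MH = (73.3544 + 42.8030 + 31.1450) / (51.9634 + 29.3532 + 26.1578) = 147.3024 / 107.4744 = 1.37058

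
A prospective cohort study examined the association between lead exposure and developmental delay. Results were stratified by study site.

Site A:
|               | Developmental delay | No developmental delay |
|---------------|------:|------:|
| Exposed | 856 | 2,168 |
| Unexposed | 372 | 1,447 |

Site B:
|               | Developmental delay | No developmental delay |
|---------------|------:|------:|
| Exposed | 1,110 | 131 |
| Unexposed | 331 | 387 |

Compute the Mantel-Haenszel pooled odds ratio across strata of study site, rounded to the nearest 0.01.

2.52

OR_MH = Σ(aᵢdᵢ/nᵢ) / Σ(bᵢcᵢ/nᵢ), where nᵢ is the stratum total.
Stratum 1 (Site A): n = 4843; a·d/n = 856·1447/4843 = 255.7572; b·c/n = 2168·372/4843 = 166.5282
Stratum 2 (Site B): n = 1959; a·d/n = 1110·387/1959 = 219.2802; b·c/n = 131·331/1959 = 22.1343
OR_MH = (255.7572 + 219.2802) / (166.5282 + 22.1343) = 475.0374 / 188.6624 = 2.51792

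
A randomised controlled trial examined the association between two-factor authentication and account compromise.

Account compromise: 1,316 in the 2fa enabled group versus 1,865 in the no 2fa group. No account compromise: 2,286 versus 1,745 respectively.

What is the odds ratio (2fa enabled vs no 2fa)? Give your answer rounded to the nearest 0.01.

0.54

From the description: a = 1316, b = 2286, c = 1865, d = 1745.
OR = (a·d)/(b·c) = (1316 × 1745) / (2286 × 1865) = 2296420 / 4263390 = 0.53864
Exposure is associated with lower odds of account compromise (OR = 0.54 < 1).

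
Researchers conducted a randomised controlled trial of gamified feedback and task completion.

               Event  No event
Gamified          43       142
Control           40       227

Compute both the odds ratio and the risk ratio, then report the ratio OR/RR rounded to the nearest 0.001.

Cells: a = 43, b = 142, c = 40, d = 227.
OR = (43·227)/(142·40) = 9761/5680 = 1.71849
Risk in exposed = 43/185 = 0.23243; risk in unexposed = 40/267 = 0.14981; RR = 1.55149
OR/RR = 1.71849 / 1.55149 = 1.10764
The outcome is not rare, so the OR lies further from 1 than the RR.

1.108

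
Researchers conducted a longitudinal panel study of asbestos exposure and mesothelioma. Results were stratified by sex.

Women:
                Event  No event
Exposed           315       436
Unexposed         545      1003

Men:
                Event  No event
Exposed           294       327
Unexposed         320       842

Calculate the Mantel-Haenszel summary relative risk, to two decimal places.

1.39

RR_MH = Σ(aᵢ·n₀ᵢ/nᵢ) / Σ(cᵢ·n₁ᵢ/nᵢ), with n₁ᵢ = aᵢ+bᵢ (exposed), n₀ᵢ = cᵢ+dᵢ (unexposed), nᵢ = n₁ᵢ+n₀ᵢ.
Stratum 1 (Women): n₁ = 751, n₀ = 1548, n = 2299; a·n₀/n = 315·1548/2299 = 212.1009; c·n₁/n = 545·751/2299 = 178.0318
Stratum 2 (Men): n₁ = 621, n₀ = 1162, n = 1783; a·n₀/n = 294·1162/1783 = 191.6029; c·n₁/n = 320·621/1783 = 111.4526
RR_MH = (212.1009 + 191.6029) / (178.0318 + 111.4526) = 403.7038 / 289.4844 = 1.39456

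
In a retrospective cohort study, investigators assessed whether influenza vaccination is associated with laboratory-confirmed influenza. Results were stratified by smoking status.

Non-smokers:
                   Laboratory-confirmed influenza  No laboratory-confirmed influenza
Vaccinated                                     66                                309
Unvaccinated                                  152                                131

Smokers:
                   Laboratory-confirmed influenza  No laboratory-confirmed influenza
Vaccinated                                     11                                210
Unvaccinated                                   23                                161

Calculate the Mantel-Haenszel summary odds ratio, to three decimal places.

OR_MH = Σ(aᵢdᵢ/nᵢ) / Σ(bᵢcᵢ/nᵢ), where nᵢ is the stratum total.
Stratum 1 (Non-smokers): n = 658; a·d/n = 66·131/658 = 13.1398; b·c/n = 309·152/658 = 71.3799
Stratum 2 (Smokers): n = 405; a·d/n = 11·161/405 = 4.3728; b·c/n = 210·23/405 = 11.9259
OR_MH = (13.1398 + 4.3728) / (71.3799 + 11.9259) = 17.5127 / 83.3059 = 0.21022

0.210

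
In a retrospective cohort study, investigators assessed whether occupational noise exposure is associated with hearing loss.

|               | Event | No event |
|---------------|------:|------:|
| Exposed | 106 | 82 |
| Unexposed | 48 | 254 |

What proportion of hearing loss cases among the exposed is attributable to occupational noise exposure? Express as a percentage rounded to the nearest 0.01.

71.81

Cells: a = 106, b = 82, c = 48, d = 254.
Risk in exposed = 106/188 = 0.56383; risk in unexposed = 48/302 = 0.15894.
RR = 0.56383/0.15894 = 3.54743
AR% = (RR − 1)/RR × 100 = (3.54743 − 1)/3.54743 × 100 = 71.8106%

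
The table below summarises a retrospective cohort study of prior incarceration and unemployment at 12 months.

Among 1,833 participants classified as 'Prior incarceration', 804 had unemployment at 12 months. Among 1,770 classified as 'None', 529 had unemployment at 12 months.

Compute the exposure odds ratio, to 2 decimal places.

From the description: a = 804, b = 1029, c = 529, d = 1241.
OR = (a·d)/(b·c) = (804 × 1241) / (1029 × 529) = 997764 / 544341 = 1.83298
The odds of unemployment at 12 months are about 1.83 times as high in the prior incarceration group.

1.83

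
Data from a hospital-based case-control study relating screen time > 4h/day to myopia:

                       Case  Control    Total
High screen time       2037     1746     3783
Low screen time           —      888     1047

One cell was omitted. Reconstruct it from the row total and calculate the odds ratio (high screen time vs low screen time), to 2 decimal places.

6.52

The missing cell is in the unexposed row: 1047 − 888 = 159.
So a = 2037, b = 1746, c = 159, d = 888.
OR = (a·d)/(b·c) = (2037 × 888) / (1746 × 159) = 1808856 / 277614 = 6.51572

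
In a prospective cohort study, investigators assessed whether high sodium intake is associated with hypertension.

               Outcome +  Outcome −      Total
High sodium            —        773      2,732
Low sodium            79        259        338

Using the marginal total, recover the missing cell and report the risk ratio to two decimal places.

3.07

The missing cell is in the exposed row: 2732 − 773 = 1959.
So a = 1959, b = 773, c = 79, d = 259.
RR = [a/(a+b)] / [c/(c+d)] = (1959/2732) / (79/338) = 0.71706/0.23373 = 3.06792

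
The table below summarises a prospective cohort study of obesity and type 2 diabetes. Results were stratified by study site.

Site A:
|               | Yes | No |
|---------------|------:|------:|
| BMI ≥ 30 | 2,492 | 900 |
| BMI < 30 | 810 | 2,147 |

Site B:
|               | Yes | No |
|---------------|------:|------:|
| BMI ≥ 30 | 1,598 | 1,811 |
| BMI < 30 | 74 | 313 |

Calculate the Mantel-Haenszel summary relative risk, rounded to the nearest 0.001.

RR_MH = Σ(aᵢ·n₀ᵢ/nᵢ) / Σ(cᵢ·n₁ᵢ/nᵢ), with n₁ᵢ = aᵢ+bᵢ (exposed), n₀ᵢ = cᵢ+dᵢ (unexposed), nᵢ = n₁ᵢ+n₀ᵢ.
Stratum 1 (Site A): n₁ = 3392, n₀ = 2957, n = 6349; a·n₀/n = 2492·2957/6349 = 1160.6307; c·n₁/n = 810·3392/6349 = 432.7485
Stratum 2 (Site B): n₁ = 3409, n₀ = 387, n = 3796; a·n₀/n = 1598·387/3796 = 162.9152; c·n₁/n = 74·3409/3796 = 66.4557
RR_MH = (1160.6307 + 162.9152) / (432.7485 + 66.4557) = 1323.5458 / 499.2042 = 2.65131

2.651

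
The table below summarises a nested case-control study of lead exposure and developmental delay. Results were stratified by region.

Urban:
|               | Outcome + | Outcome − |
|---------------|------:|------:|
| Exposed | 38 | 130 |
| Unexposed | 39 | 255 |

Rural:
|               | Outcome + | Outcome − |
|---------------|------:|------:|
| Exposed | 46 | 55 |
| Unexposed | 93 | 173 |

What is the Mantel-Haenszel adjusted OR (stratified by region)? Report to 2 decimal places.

1.71

OR_MH = Σ(aᵢdᵢ/nᵢ) / Σ(bᵢcᵢ/nᵢ), where nᵢ is the stratum total.
Stratum 1 (Urban): n = 462; a·d/n = 38·255/462 = 20.9740; b·c/n = 130·39/462 = 10.9740
Stratum 2 (Rural): n = 367; a·d/n = 46·173/367 = 21.6839; b·c/n = 55·93/367 = 13.9373
OR_MH = (20.9740 + 21.6839) / (10.9740 + 13.9373) = 42.6579 / 24.9114 = 1.71239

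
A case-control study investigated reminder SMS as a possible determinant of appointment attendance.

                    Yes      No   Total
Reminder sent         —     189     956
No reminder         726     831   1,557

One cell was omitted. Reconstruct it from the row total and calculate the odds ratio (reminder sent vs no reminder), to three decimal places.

The missing cell is in the exposed row: 956 − 189 = 767.
So a = 767, b = 189, c = 726, d = 831.
OR = (a·d)/(b·c) = (767 × 831) / (189 × 726) = 637377 / 137214 = 4.64513

4.645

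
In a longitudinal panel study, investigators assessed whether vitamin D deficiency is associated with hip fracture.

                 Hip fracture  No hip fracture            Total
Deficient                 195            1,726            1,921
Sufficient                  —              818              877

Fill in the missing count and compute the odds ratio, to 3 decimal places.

The missing cell is in the unexposed row: 877 − 818 = 59.
So a = 195, b = 1726, c = 59, d = 818.
OR = (a·d)/(b·c) = (195 × 818) / (1726 × 59) = 159510 / 101834 = 1.56637

1.566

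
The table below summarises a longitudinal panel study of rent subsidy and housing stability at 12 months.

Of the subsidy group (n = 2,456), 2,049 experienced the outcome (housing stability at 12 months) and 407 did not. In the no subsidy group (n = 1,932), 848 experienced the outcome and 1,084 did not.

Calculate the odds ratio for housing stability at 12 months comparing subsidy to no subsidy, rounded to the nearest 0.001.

6.435

From the description: a = 2049, b = 407, c = 848, d = 1084.
OR = (a·d)/(b·c) = (2049 × 1084) / (407 × 848) = 2221116 / 345136 = 6.43548
The odds of housing stability at 12 months are about 6.44 times as high in the subsidy group.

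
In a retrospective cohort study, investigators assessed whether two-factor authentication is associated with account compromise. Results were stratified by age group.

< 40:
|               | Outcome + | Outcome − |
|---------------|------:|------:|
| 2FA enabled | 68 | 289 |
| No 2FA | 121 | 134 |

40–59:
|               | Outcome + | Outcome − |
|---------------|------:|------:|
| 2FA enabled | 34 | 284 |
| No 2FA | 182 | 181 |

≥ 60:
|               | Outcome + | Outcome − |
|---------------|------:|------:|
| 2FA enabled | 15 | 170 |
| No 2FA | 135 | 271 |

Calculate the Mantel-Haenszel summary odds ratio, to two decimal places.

OR_MH = Σ(aᵢdᵢ/nᵢ) / Σ(bᵢcᵢ/nᵢ), where nᵢ is the stratum total.
Stratum 1 (< 40): n = 612; a·d/n = 68·134/612 = 14.8889; b·c/n = 289·121/612 = 57.1389
Stratum 2 (40–59): n = 681; a·d/n = 34·181/681 = 9.0367; b·c/n = 284·182/681 = 75.9001
Stratum 3 (≥ 60): n = 591; a·d/n = 15·271/591 = 6.8782; b·c/n = 170·135/591 = 38.8325
OR_MH = (14.8889 + 9.0367 + 6.8782) / (57.1389 + 75.9001 + 38.8325) = 30.8038 / 171.8715 = 0.17923

0.18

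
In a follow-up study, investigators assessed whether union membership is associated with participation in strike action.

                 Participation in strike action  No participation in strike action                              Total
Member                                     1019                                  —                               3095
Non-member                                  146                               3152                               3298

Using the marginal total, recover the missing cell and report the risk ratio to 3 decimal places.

7.437

The missing cell is in the exposed row: 3095 − 1019 = 2076.
So a = 1019, b = 2076, c = 146, d = 3152.
RR = [a/(a+b)] / [c/(c+d)] = (1019/3095) / (146/3298) = 0.32924/0.04427 = 7.43723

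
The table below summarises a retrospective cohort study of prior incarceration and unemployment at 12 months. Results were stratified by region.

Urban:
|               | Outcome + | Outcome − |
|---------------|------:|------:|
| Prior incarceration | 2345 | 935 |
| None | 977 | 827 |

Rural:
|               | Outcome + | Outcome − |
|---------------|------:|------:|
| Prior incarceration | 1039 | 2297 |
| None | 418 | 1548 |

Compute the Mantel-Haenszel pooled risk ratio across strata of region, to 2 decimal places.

1.36

RR_MH = Σ(aᵢ·n₀ᵢ/nᵢ) / Σ(cᵢ·n₁ᵢ/nᵢ), with n₁ᵢ = aᵢ+bᵢ (exposed), n₀ᵢ = cᵢ+dᵢ (unexposed), nᵢ = n₁ᵢ+n₀ᵢ.
Stratum 1 (Urban): n₁ = 3280, n₀ = 1804, n = 5084; a·n₀/n = 2345·1804/5084 = 832.0968; c·n₁/n = 977·3280/5084 = 630.3226
Stratum 2 (Rural): n₁ = 3336, n₀ = 1966, n = 5302; a·n₀/n = 1039·1966/5302 = 385.2648; c·n₁/n = 418·3336/5302 = 263.0041
RR_MH = (832.0968 + 385.2648) / (630.3226 + 263.0041) = 1217.3616 / 893.3267 = 1.36273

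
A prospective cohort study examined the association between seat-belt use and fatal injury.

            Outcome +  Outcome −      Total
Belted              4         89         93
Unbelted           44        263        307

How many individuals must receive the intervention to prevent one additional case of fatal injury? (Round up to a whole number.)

Risk in treated group = 4/93 = 0.04301; risk in control = 44/307 = 0.14332.
Absolute risk reduction = 0.14332 − 0.04301 = 0.10031
NNT = 1 / ARR = 1 / 0.10031 = 9.969 → round up → 10

10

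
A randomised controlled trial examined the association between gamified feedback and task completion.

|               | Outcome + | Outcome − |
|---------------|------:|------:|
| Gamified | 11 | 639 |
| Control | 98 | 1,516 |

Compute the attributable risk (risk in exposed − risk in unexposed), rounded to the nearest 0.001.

Cells: a = 11, b = 639, c = 98, d = 1516.
Risk in exposed = 11/650 = 0.016923; risk in unexposed = 98/1614 = 0.060719.
Risk difference = 0.016923 − 0.060719 = -0.043796

-0.044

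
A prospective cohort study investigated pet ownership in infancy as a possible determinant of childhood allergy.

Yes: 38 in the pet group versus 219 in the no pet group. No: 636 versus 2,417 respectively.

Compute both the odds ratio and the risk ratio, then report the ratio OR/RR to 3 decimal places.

0.972

From the description: a = 38, b = 636, c = 219, d = 2417.
OR = (38·2417)/(636·219) = 91846/139284 = 0.65942
Risk in exposed = 38/674 = 0.05638; risk in unexposed = 219/2636 = 0.08308; RR = 0.67862
OR/RR = 0.65942 / 0.67862 = 0.97170
The outcome is rare in both groups, so OR ≈ RR (ratio near 1).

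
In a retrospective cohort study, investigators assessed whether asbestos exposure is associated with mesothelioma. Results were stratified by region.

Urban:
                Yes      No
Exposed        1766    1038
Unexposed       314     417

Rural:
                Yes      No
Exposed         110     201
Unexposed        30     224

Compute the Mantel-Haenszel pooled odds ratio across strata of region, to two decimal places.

OR_MH = Σ(aᵢdᵢ/nᵢ) / Σ(bᵢcᵢ/nᵢ), where nᵢ is the stratum total.
Stratum 1 (Urban): n = 3535; a·d/n = 1766·417/3535 = 208.3231; b·c/n = 1038·314/3535 = 92.2014
Stratum 2 (Rural): n = 565; a·d/n = 110·224/565 = 43.6106; b·c/n = 201·30/565 = 10.6726
OR_MH = (208.3231 + 43.6106) / (92.2014 + 10.6726) = 251.9337 / 102.8740 = 2.44895

2.45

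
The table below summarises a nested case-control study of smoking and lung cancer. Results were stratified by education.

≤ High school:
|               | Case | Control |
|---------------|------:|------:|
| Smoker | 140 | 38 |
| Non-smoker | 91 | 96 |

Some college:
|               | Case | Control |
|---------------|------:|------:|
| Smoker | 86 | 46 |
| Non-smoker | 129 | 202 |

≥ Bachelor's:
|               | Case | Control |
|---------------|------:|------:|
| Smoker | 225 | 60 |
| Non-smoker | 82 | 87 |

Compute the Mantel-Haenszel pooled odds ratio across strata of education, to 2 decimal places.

OR_MH = Σ(aᵢdᵢ/nᵢ) / Σ(bᵢcᵢ/nᵢ), where nᵢ is the stratum total.
Stratum 1 (≤ High school): n = 365; a·d/n = 140·96/365 = 36.8219; b·c/n = 38·91/365 = 9.4740
Stratum 2 (Some college): n = 463; a·d/n = 86·202/463 = 37.5205; b·c/n = 46·129/463 = 12.8164
Stratum 3 (≥ Bachelor's): n = 454; a·d/n = 225·87/454 = 43.1167; b·c/n = 60·82/454 = 10.8370
OR_MH = (36.8219 + 37.5205 + 43.1167) / (9.4740 + 12.8164 + 10.8370) = 117.4592 / 33.1274 = 3.54568

3.55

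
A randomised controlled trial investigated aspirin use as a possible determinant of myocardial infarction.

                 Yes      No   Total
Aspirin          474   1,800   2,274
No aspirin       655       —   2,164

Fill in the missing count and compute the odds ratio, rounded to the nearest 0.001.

The missing cell is in the unexposed row: 2164 − 655 = 1509.
So a = 474, b = 1800, c = 655, d = 1509.
OR = (a·d)/(b·c) = (474 × 1509) / (1800 × 655) = 715266 / 1179000 = 0.60667

0.607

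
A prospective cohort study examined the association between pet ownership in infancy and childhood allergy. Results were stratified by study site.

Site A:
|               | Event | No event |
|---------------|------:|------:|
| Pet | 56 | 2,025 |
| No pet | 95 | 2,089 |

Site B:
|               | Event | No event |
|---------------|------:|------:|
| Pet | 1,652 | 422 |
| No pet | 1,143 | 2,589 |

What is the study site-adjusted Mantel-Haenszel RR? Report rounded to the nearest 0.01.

RR_MH = Σ(aᵢ·n₀ᵢ/nᵢ) / Σ(cᵢ·n₁ᵢ/nᵢ), with n₁ᵢ = aᵢ+bᵢ (exposed), n₀ᵢ = cᵢ+dᵢ (unexposed), nᵢ = n₁ᵢ+n₀ᵢ.
Stratum 1 (Site A): n₁ = 2081, n₀ = 2184, n = 4265; a·n₀/n = 56·2184/4265 = 28.6762; c·n₁/n = 95·2081/4265 = 46.3529
Stratum 2 (Site B): n₁ = 2074, n₀ = 3732, n = 5806; a·n₀/n = 1652·3732/5806 = 1061.8781; c·n₁/n = 1143·2074/5806 = 408.2987
RR_MH = (28.6762 + 1061.8781) / (46.3529 + 408.2987) = 1090.5543 / 454.6515 = 2.39866

2.40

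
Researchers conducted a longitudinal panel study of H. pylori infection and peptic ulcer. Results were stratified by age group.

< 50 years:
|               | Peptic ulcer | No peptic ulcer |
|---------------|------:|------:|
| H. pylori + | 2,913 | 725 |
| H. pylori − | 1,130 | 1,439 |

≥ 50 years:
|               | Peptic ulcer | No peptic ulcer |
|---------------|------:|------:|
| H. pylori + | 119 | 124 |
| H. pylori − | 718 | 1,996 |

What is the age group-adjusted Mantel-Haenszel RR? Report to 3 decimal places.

1.823

RR_MH = Σ(aᵢ·n₀ᵢ/nᵢ) / Σ(cᵢ·n₁ᵢ/nᵢ), with n₁ᵢ = aᵢ+bᵢ (exposed), n₀ᵢ = cᵢ+dᵢ (unexposed), nᵢ = n₁ᵢ+n₀ᵢ.
Stratum 1 (< 50 years): n₁ = 3638, n₀ = 2569, n = 6207; a·n₀/n = 2913·2569/6207 = 1205.6544; c·n₁/n = 1130·3638/6207 = 662.3071
Stratum 2 (≥ 50 years): n₁ = 243, n₀ = 2714, n = 2957; a·n₀/n = 119·2714/2957 = 109.2208; c·n₁/n = 718·243/2957 = 59.0037
RR_MH = (1205.6544 + 109.2208) / (662.3071 + 59.0037) = 1314.8753 / 721.3108 = 1.82290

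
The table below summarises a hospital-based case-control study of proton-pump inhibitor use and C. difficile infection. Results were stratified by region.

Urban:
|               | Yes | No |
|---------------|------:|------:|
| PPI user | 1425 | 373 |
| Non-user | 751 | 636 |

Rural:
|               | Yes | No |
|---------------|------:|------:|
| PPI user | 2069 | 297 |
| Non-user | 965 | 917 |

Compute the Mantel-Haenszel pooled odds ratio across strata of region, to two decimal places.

OR_MH = Σ(aᵢdᵢ/nᵢ) / Σ(bᵢcᵢ/nᵢ), where nᵢ is the stratum total.
Stratum 1 (Urban): n = 3185; a·d/n = 1425·636/3185 = 284.5526; b·c/n = 373·751/3185 = 87.9507
Stratum 2 (Rural): n = 4248; a·d/n = 2069·917/4248 = 446.6274; b·c/n = 297·965/4248 = 67.4682
OR_MH = (284.5526 + 446.6274) / (87.9507 + 67.4682) = 731.1799 / 155.4189 = 4.70457

4.70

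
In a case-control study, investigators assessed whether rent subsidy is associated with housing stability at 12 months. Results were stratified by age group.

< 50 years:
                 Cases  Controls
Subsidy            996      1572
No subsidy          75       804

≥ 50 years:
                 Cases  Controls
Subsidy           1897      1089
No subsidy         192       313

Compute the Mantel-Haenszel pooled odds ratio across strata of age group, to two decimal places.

OR_MH = Σ(aᵢdᵢ/nᵢ) / Σ(bᵢcᵢ/nᵢ), where nᵢ is the stratum total.
Stratum 1 (< 50 years): n = 3447; a·d/n = 996·804/3447 = 232.3133; b·c/n = 1572·75/3447 = 34.2037
Stratum 2 (≥ 50 years): n = 3491; a·d/n = 1897·313/3491 = 170.0834; b·c/n = 1089·192/3491 = 59.8934
OR_MH = (232.3133 + 170.0834) / (34.2037 + 59.8934) = 402.3967 / 94.0971 = 4.27640

4.28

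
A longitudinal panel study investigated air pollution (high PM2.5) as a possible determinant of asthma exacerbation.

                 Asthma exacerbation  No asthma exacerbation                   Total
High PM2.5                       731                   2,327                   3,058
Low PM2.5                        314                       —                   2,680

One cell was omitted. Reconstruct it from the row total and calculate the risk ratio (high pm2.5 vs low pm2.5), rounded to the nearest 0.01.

The missing cell is in the unexposed row: 2680 − 314 = 2366.
So a = 731, b = 2327, c = 314, d = 2366.
RR = [a/(a+b)] / [c/(c+d)] = (731/3058) / (314/2680) = 0.23905/0.11716 = 2.04026

2.04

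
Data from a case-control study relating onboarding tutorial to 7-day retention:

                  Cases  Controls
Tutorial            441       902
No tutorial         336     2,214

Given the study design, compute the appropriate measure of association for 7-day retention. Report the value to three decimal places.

Cells: a = 441, b = 902, c = 336, d = 2214.
This is a case-control study: participants were sampled on outcome status, so risks in the source population cannot be estimated directly — relative risk is not valid here. The odds ratio is the appropriate measure.
OR = (a·d)/(b·c) = (441 × 2214) / (902 × 336) = 976374 / 303072 = 3.22159

3.222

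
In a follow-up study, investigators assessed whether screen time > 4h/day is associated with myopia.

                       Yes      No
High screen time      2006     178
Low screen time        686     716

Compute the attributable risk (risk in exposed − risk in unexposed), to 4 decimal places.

0.4292

Cells: a = 2006, b = 178, c = 686, d = 716.
Risk in exposed = 2006/2184 = 0.918498; risk in unexposed = 686/1402 = 0.489301.
Risk difference = 0.918498 − 0.489301 = 0.429197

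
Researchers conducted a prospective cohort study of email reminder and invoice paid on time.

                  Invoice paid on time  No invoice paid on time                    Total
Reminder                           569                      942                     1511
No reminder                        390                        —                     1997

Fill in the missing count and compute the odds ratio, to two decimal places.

2.49

The missing cell is in the unexposed row: 1997 − 390 = 1607.
So a = 569, b = 942, c = 390, d = 1607.
OR = (a·d)/(b·c) = (569 × 1607) / (942 × 390) = 914383 / 367380 = 2.48893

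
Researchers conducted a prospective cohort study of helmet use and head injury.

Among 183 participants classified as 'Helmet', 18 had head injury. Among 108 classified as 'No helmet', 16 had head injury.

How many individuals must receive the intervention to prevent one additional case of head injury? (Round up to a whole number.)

Risk in treated group = 18/183 = 0.09836; risk in control = 16/108 = 0.14815.
Absolute risk reduction = 0.14815 − 0.09836 = 0.04979
NNT = 1 / ARR = 1 / 0.04979 = 20.085 → round up → 21

21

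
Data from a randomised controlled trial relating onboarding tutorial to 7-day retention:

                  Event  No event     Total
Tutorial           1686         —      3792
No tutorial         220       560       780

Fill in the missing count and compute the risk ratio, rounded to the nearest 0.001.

The missing cell is in the exposed row: 3792 − 1686 = 2106.
So a = 1686, b = 2106, c = 220, d = 560.
RR = [a/(a+b)] / [c/(c+d)] = (1686/3792) / (220/780) = 0.44462/0.28205 = 1.57638

1.576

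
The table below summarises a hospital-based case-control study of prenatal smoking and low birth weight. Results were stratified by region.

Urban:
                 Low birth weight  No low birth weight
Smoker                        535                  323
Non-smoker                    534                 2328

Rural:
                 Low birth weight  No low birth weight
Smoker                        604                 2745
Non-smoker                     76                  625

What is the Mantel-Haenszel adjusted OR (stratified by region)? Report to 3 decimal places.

4.373

OR_MH = Σ(aᵢdᵢ/nᵢ) / Σ(bᵢcᵢ/nᵢ), where nᵢ is the stratum total.
Stratum 1 (Urban): n = 3720; a·d/n = 535·2328/3720 = 334.8065; b·c/n = 323·534/3720 = 46.3661
Stratum 2 (Rural): n = 4050; a·d/n = 604·625/4050 = 93.2099; b·c/n = 2745·76/4050 = 51.5111
OR_MH = (334.8065 + 93.2099) / (46.3661 + 51.5111) = 428.0163 / 97.8772 = 4.37299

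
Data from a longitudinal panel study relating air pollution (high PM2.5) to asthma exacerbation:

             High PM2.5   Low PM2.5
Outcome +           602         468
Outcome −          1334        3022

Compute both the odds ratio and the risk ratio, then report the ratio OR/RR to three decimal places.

Reading the table with exposure as columns: a = 602 (High PM2.5, case), b = 1334 (High PM2.5, non-case), c = 468 (Low PM2.5, case), d = 3022.
OR = (602·3022)/(1334·468) = 1819244/624312 = 2.91400
Risk in exposed = 602/1936 = 0.31095; risk in unexposed = 468/3490 = 0.13410; RR = 2.31884
OR/RR = 2.91400 / 2.31884 = 1.25666
The outcome is not rare, so the OR lies further from 1 than the RR.

1.257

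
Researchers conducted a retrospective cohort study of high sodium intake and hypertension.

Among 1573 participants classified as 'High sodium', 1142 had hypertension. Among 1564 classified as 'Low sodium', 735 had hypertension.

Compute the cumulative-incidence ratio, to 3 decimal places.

From the description: a = 1142, b = 431, c = 735, d = 829.
Risk in exposed = 1142/1573 = 0.72600; risk in unexposed = 735/1564 = 0.46995.
RR = 0.72600 / 0.46995 = 1.54485
The risk among the exposed is 1.54 times that among the unexposed.

1.545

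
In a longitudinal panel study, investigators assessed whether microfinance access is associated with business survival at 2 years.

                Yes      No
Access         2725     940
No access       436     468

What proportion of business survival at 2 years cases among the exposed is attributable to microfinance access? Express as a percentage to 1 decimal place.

35.1

Cells: a = 2725, b = 940, c = 436, d = 468.
Risk in exposed = 2725/3665 = 0.74352; risk in unexposed = 436/904 = 0.48230.
RR = 0.74352/0.48230 = 1.54161
AR% = (RR − 1)/RR × 100 = (1.54161 − 1)/1.54161 × 100 = 35.1327%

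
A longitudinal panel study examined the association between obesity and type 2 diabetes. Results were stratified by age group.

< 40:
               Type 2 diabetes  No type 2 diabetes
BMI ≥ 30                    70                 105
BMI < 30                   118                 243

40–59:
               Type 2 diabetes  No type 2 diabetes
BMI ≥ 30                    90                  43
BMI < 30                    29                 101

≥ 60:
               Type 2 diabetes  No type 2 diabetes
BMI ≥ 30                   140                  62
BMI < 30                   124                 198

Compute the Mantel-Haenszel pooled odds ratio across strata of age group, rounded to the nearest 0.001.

OR_MH = Σ(aᵢdᵢ/nᵢ) / Σ(bᵢcᵢ/nᵢ), where nᵢ is the stratum total.
Stratum 1 (< 40): n = 536; a·d/n = 70·243/536 = 31.7351; b·c/n = 105·118/536 = 23.1157
Stratum 2 (40–59): n = 263; a·d/n = 90·101/263 = 34.5627; b·c/n = 43·29/263 = 4.7414
Stratum 3 (≥ 60): n = 524; a·d/n = 140·198/524 = 52.9008; b·c/n = 62·124/524 = 14.6718
OR_MH = (31.7351 + 34.5627 + 52.9008) / (23.1157 + 4.7414 + 14.6718) = 119.1986 / 42.5289 = 2.80277

2.803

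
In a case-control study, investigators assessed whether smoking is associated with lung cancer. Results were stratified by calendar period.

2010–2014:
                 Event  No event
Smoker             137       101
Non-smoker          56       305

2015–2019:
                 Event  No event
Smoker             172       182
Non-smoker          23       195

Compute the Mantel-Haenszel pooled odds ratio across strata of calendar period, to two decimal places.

7.66

OR_MH = Σ(aᵢdᵢ/nᵢ) / Σ(bᵢcᵢ/nᵢ), where nᵢ is the stratum total.
Stratum 1 (2010–2014): n = 599; a·d/n = 137·305/599 = 69.7579; b·c/n = 101·56/599 = 9.4424
Stratum 2 (2015–2019): n = 572; a·d/n = 172·195/572 = 58.6364; b·c/n = 182·23/572 = 7.3182
OR_MH = (69.7579 + 58.6364) / (9.4424 + 7.3182) = 128.3943 / 16.7606 = 7.66049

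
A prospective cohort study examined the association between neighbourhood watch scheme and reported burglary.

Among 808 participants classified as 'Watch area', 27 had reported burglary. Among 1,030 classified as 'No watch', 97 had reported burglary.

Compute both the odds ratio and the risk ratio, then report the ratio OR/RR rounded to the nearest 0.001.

From the description: a = 27, b = 781, c = 97, d = 933.
OR = (27·933)/(781·97) = 25191/75757 = 0.33252
Risk in exposed = 27/808 = 0.03342; risk in unexposed = 97/1030 = 0.09417; RR = 0.35483
OR/RR = 0.33252 / 0.35483 = 0.93714
The outcome is rare in both groups, so OR ≈ RR (ratio near 1).

0.937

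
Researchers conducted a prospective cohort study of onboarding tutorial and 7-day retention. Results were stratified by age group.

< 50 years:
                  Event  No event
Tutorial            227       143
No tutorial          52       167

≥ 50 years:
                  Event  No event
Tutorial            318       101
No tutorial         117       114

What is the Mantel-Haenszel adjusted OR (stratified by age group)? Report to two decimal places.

OR_MH = Σ(aᵢdᵢ/nᵢ) / Σ(bᵢcᵢ/nᵢ), where nᵢ is the stratum total.
Stratum 1 (< 50 years): n = 589; a·d/n = 227·167/589 = 64.3616; b·c/n = 143·52/589 = 12.6248
Stratum 2 (≥ 50 years): n = 650; a·d/n = 318·114/650 = 55.7723; b·c/n = 101·117/650 = 18.1800
OR_MH = (64.3616 + 55.7723) / (12.6248 + 18.1800) = 120.1339 / 30.8048 = 3.89985

3.90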